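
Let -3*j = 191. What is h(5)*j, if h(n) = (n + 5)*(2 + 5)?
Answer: -13370/3 ≈ -4456.7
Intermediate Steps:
j = -191/3 (j = -⅓*191 = -191/3 ≈ -63.667)
h(n) = 35 + 7*n (h(n) = (5 + n)*7 = 35 + 7*n)
h(5)*j = (35 + 7*5)*(-191/3) = (35 + 35)*(-191/3) = 70*(-191/3) = -13370/3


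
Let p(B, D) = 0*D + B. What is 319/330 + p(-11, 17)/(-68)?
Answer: 1151/1020 ≈ 1.1284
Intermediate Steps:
p(B, D) = B (p(B, D) = 0 + B = B)
319/330 + p(-11, 17)/(-68) = 319/330 - 11/(-68) = 319*(1/330) - 11*(-1/68) = 29/30 + 11/68 = 1151/1020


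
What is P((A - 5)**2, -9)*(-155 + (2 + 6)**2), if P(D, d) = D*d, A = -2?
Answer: 40131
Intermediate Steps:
P((A - 5)**2, -9)*(-155 + (2 + 6)**2) = ((-2 - 5)**2*(-9))*(-155 + (2 + 6)**2) = ((-7)**2*(-9))*(-155 + 8**2) = (49*(-9))*(-155 + 64) = -441*(-91) = 40131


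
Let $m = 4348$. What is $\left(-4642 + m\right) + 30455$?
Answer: $30161$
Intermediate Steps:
$\left(-4642 + m\right) + 30455 = \left(-4642 + 4348\right) + 30455 = -294 + 30455 = 30161$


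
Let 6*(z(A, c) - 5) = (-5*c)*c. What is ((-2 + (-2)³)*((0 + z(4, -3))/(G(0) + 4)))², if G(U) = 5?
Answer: 625/81 ≈ 7.7160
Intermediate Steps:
z(A, c) = 5 - 5*c²/6 (z(A, c) = 5 + ((-5*c)*c)/6 = 5 + (-5*c²)/6 = 5 - 5*c²/6)
((-2 + (-2)³)*((0 + z(4, -3))/(G(0) + 4)))² = ((-2 + (-2)³)*((0 + (5 - ⅚*(-3)²))/(5 + 4)))² = ((-2 - 8)*((0 + (5 - ⅚*9))/9))² = (-10*(0 + (5 - 15/2))/9)² = (-10*(0 - 5/2)/9)² = (-(-25)/9)² = (-10*(-5/18))² = (25/9)² = 625/81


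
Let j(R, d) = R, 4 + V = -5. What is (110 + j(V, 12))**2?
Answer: 10201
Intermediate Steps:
V = -9 (V = -4 - 5 = -9)
(110 + j(V, 12))**2 = (110 - 9)**2 = 101**2 = 10201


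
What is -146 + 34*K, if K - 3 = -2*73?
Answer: -5008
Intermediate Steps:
K = -143 (K = 3 - 2*73 = 3 - 146 = -143)
-146 + 34*K = -146 + 34*(-143) = -146 - 4862 = -5008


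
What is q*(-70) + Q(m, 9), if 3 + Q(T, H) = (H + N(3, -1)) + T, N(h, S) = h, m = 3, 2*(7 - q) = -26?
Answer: -1388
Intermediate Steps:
q = 20 (q = 7 - ½*(-26) = 7 + 13 = 20)
Q(T, H) = H + T (Q(T, H) = -3 + ((H + 3) + T) = -3 + ((3 + H) + T) = -3 + (3 + H + T) = H + T)
q*(-70) + Q(m, 9) = 20*(-70) + (9 + 3) = -1400 + 12 = -1388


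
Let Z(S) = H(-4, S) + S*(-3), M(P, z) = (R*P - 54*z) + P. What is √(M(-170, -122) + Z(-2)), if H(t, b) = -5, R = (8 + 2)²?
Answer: I*√10581 ≈ 102.86*I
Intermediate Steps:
R = 100 (R = 10² = 100)
M(P, z) = -54*z + 101*P (M(P, z) = (100*P - 54*z) + P = (-54*z + 100*P) + P = -54*z + 101*P)
Z(S) = -5 - 3*S (Z(S) = -5 + S*(-3) = -5 - 3*S)
√(M(-170, -122) + Z(-2)) = √((-54*(-122) + 101*(-170)) + (-5 - 3*(-2))) = √((6588 - 17170) + (-5 + 6)) = √(-10582 + 1) = √(-10581) = I*√10581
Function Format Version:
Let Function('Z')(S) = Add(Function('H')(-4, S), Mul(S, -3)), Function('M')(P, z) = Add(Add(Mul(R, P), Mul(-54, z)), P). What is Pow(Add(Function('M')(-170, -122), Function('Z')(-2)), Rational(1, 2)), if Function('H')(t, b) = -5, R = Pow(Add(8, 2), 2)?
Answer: Mul(I, Pow(10581, Rational(1, 2))) ≈ Mul(102.86, I)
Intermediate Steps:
R = 100 (R = Pow(10, 2) = 100)
Function('M')(P, z) = Add(Mul(-54, z), Mul(101, P)) (Function('M')(P, z) = Add(Add(Mul(100, P), Mul(-54, z)), P) = Add(Add(Mul(-54, z), Mul(100, P)), P) = Add(Mul(-54, z), Mul(101, P)))
Function('Z')(S) = Add(-5, Mul(-3, S)) (Function('Z')(S) = Add(-5, Mul(S, -3)) = Add(-5, Mul(-3, S)))
Pow(Add(Function('M')(-170, -122), Function('Z')(-2)), Rational(1, 2)) = Pow(Add(Add(Mul(-54, -122), Mul(101, -170)), Add(-5, Mul(-3, -2))), Rational(1, 2)) = Pow(Add(Add(6588, -17170), Add(-5, 6)), Rational(1, 2)) = Pow(Add(-10582, 1), Rational(1, 2)) = Pow(-10581, Rational(1, 2)) = Mul(I, Pow(10581, Rational(1, 2)))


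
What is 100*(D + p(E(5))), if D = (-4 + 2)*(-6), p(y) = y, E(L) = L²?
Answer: 3700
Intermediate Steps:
D = 12 (D = -2*(-6) = 12)
100*(D + p(E(5))) = 100*(12 + 5²) = 100*(12 + 25) = 100*37 = 3700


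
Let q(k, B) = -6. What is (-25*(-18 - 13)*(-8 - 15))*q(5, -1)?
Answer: 106950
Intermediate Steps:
(-25*(-18 - 13)*(-8 - 15))*q(5, -1) = -25*(-18 - 13)*(-8 - 15)*(-6) = -(-775)*(-23)*(-6) = -25*713*(-6) = -17825*(-6) = 106950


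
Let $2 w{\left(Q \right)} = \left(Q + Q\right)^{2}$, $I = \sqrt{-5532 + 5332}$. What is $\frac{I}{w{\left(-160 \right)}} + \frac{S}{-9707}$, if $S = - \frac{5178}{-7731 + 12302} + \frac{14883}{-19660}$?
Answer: $\frac{169829673}{872327903020} + \frac{i \sqrt{2}}{5120} \approx 0.00019469 + 0.00027621 i$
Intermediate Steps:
$I = 10 i \sqrt{2}$ ($I = \sqrt{-200} = 10 i \sqrt{2} \approx 14.142 i$)
$S = - \frac{169829673}{89865860}$ ($S = - \frac{5178}{4571} + 14883 \left(- \frac{1}{19660}\right) = \left(-5178\right) \frac{1}{4571} - \frac{14883}{19660} = - \frac{5178}{4571} - \frac{14883}{19660} = - \frac{169829673}{89865860} \approx -1.8898$)
$w{\left(Q \right)} = 2 Q^{2}$ ($w{\left(Q \right)} = \frac{\left(Q + Q\right)^{2}}{2} = \frac{\left(2 Q\right)^{2}}{2} = \frac{4 Q^{2}}{2} = 2 Q^{2}$)
$\frac{I}{w{\left(-160 \right)}} + \frac{S}{-9707} = \frac{10 i \sqrt{2}}{2 \left(-160\right)^{2}} - \frac{169829673}{89865860 \left(-9707\right)} = \frac{10 i \sqrt{2}}{2 \cdot 25600} - - \frac{169829673}{872327903020} = \frac{10 i \sqrt{2}}{51200} + \frac{169829673}{872327903020} = 10 i \sqrt{2} \cdot \frac{1}{51200} + \frac{169829673}{872327903020} = \frac{i \sqrt{2}}{5120} + \frac{169829673}{872327903020} = \frac{169829673}{872327903020} + \frac{i \sqrt{2}}{5120}$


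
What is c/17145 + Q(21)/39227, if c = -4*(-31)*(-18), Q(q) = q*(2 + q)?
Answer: -8808181/74727435 ≈ -0.11787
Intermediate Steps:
c = -2232 (c = 124*(-18) = -2232)
c/17145 + Q(21)/39227 = -2232/17145 + (21*(2 + 21))/39227 = -2232*1/17145 + (21*23)*(1/39227) = -248/1905 + 483*(1/39227) = -248/1905 + 483/39227 = -8808181/74727435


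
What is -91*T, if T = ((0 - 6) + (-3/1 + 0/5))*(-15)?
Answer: -12285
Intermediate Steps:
T = 135 (T = (-6 + (-3*1 + 0*(⅕)))*(-15) = (-6 + (-3 + 0))*(-15) = (-6 - 3)*(-15) = -9*(-15) = 135)
-91*T = -91*135 = -12285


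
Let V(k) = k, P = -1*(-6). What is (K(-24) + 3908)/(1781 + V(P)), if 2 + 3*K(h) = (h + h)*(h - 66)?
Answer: 16042/5361 ≈ 2.9924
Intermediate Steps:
P = 6
K(h) = -⅔ + 2*h*(-66 + h)/3 (K(h) = -⅔ + ((h + h)*(h - 66))/3 = -⅔ + ((2*h)*(-66 + h))/3 = -⅔ + (2*h*(-66 + h))/3 = -⅔ + 2*h*(-66 + h)/3)
(K(-24) + 3908)/(1781 + V(P)) = ((-⅔ - 44*(-24) + (⅔)*(-24)²) + 3908)/(1781 + 6) = ((-⅔ + 1056 + (⅔)*576) + 3908)/1787 = ((-⅔ + 1056 + 384) + 3908)*(1/1787) = (4318/3 + 3908)*(1/1787) = (16042/3)*(1/1787) = 16042/5361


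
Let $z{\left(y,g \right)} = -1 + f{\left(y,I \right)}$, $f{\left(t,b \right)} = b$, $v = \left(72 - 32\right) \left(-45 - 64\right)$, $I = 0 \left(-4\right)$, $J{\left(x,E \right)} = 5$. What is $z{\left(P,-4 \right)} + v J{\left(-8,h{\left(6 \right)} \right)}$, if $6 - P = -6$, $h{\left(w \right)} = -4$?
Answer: $-21801$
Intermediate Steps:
$P = 12$ ($P = 6 - -6 = 6 + 6 = 12$)
$I = 0$
$v = -4360$ ($v = 40 \left(-109\right) = -4360$)
$z{\left(y,g \right)} = -1$ ($z{\left(y,g \right)} = -1 + 0 = -1$)
$z{\left(P,-4 \right)} + v J{\left(-8,h{\left(6 \right)} \right)} = -1 - 21800 = -21801$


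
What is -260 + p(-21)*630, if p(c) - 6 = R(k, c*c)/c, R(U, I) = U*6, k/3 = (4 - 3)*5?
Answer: 820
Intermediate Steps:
k = 15 (k = 3*((4 - 3)*5) = 3*(1*5) = 3*5 = 15)
R(U, I) = 6*U
p(c) = 6 + 90/c (p(c) = 6 + (6*15)/c = 6 + 90/c)
-260 + p(-21)*630 = -260 + (6 + 90/(-21))*630 = -260 + (6 + 90*(-1/21))*630 = -260 + (6 - 30/7)*630 = -260 + (12/7)*630 = -260 + 1080 = 820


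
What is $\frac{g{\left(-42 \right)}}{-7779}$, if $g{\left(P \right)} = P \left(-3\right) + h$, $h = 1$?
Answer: $- \frac{127}{7779} \approx -0.016326$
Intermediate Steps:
$g{\left(P \right)} = 1 - 3 P$ ($g{\left(P \right)} = P \left(-3\right) + 1 = - 3 P + 1 = 1 - 3 P$)
$\frac{g{\left(-42 \right)}}{-7779} = \frac{1 - -126}{-7779} = \left(1 + 126\right) \left(- \frac{1}{7779}\right) = 127 \left(- \frac{1}{7779}\right) = - \frac{127}{7779}$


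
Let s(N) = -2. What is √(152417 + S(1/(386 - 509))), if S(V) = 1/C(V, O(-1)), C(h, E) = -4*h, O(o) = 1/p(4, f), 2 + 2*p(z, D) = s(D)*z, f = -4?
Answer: √609791/2 ≈ 390.45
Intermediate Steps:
p(z, D) = -1 - z (p(z, D) = -1 + (-2*z)/2 = -1 - z)
O(o) = -⅕ (O(o) = 1/(-1 - 1*4) = 1/(-1 - 4) = 1/(-5) = -⅕)
S(V) = -1/(4*V) (S(V) = 1/(-4*V) = -1/(4*V))
√(152417 + S(1/(386 - 509))) = √(152417 - 1/(4*(1/(386 - 509)))) = √(152417 - 1/(4*(1/(-123)))) = √(152417 - 1/(4*(-1/123))) = √(152417 - ¼*(-123)) = √(152417 + 123/4) = √(609791/4) = √609791/2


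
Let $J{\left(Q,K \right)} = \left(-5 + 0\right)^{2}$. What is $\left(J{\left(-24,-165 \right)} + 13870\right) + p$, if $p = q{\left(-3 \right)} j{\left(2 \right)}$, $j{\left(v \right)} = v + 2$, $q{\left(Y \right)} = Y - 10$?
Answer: $13843$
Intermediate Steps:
$J{\left(Q,K \right)} = 25$ ($J{\left(Q,K \right)} = \left(-5\right)^{2} = 25$)
$q{\left(Y \right)} = -10 + Y$
$j{\left(v \right)} = 2 + v$
$p = -52$ ($p = \left(-10 - 3\right) \left(2 + 2\right) = \left(-13\right) 4 = -52$)
$\left(J{\left(-24,-165 \right)} + 13870\right) + p = \left(25 + 13870\right) - 52 = 13895 - 52 = 13843$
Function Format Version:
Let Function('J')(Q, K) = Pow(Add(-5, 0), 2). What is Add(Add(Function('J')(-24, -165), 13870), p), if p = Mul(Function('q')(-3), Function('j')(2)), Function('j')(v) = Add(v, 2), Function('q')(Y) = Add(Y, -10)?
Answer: 13843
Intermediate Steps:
Function('J')(Q, K) = 25 (Function('J')(Q, K) = Pow(-5, 2) = 25)
Function('q')(Y) = Add(-10, Y)
Function('j')(v) = Add(2, v)
p = -52 (p = Mul(Add(-10, -3), Add(2, 2)) = Mul(-13, 4) = -52)
Add(Add(Function('J')(-24, -165), 13870), p) = Add(Add(25, 13870), -52) = Add(13895, -52) = 13843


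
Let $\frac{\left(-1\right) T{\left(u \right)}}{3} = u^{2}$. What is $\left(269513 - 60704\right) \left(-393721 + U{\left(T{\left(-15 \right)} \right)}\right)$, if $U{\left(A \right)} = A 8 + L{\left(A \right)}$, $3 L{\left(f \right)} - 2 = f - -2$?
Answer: $-83386760502$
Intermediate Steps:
$T{\left(u \right)} = - 3 u^{2}$
$L{\left(f \right)} = \frac{4}{3} + \frac{f}{3}$ ($L{\left(f \right)} = \frac{2}{3} + \frac{f - -2}{3} = \frac{2}{3} + \frac{f + 2}{3} = \frac{2}{3} + \frac{2 + f}{3} = \frac{2}{3} + \left(\frac{2}{3} + \frac{f}{3}\right) = \frac{4}{3} + \frac{f}{3}$)
$U{\left(A \right)} = \frac{4}{3} + \frac{25 A}{3}$ ($U{\left(A \right)} = A 8 + \left(\frac{4}{3} + \frac{A}{3}\right) = 8 A + \left(\frac{4}{3} + \frac{A}{3}\right) = \frac{4}{3} + \frac{25 A}{3}$)
$\left(269513 - 60704\right) \left(-393721 + U{\left(T{\left(-15 \right)} \right)}\right) = \left(269513 - 60704\right) \left(-393721 + \left(\frac{4}{3} + \frac{25 \left(- 3 \left(-15\right)^{2}\right)}{3}\right)\right) = 208809 \left(-393721 + \left(\frac{4}{3} + \frac{25 \left(\left(-3\right) 225\right)}{3}\right)\right) = 208809 \left(-393721 + \left(\frac{4}{3} + \frac{25}{3} \left(-675\right)\right)\right) = 208809 \left(-393721 + \left(\frac{4}{3} - 5625\right)\right) = 208809 \left(-393721 - \frac{16871}{3}\right) = 208809 \left(- \frac{1198034}{3}\right) = -83386760502$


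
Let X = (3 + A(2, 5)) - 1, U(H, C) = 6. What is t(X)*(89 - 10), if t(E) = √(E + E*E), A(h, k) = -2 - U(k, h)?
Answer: 79*√30 ≈ 432.70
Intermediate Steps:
A(h, k) = -8 (A(h, k) = -2 - 1*6 = -2 - 6 = -8)
X = -6 (X = (3 - 8) - 1 = -5 - 1 = -6)
t(E) = √(E + E²)
t(X)*(89 - 10) = √(-6*(1 - 6))*(89 - 10) = √(-6*(-5))*79 = √30*79 = 79*√30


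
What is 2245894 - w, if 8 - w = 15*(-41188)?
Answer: 1628066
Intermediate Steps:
w = 617828 (w = 8 - 15*(-41188) = 8 - 1*(-617820) = 8 + 617820 = 617828)
2245894 - w = 2245894 - 1*617828 = 2245894 - 617828 = 1628066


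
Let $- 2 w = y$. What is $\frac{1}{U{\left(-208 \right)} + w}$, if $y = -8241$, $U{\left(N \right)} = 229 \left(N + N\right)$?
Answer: $- \frac{2}{182287} \approx -1.0972 \cdot 10^{-5}$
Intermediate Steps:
$U{\left(N \right)} = 458 N$ ($U{\left(N \right)} = 229 \cdot 2 N = 458 N$)
$w = \frac{8241}{2}$ ($w = \left(- \frac{1}{2}\right) \left(-8241\right) = \frac{8241}{2} \approx 4120.5$)
$\frac{1}{U{\left(-208 \right)} + w} = \frac{1}{458 \left(-208\right) + \frac{8241}{2}} = \frac{1}{-95264 + \frac{8241}{2}} = \frac{1}{- \frac{182287}{2}} = - \frac{2}{182287}$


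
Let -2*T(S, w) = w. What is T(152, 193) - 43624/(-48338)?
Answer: -4620993/48338 ≈ -95.598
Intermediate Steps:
T(S, w) = -w/2
T(152, 193) - 43624/(-48338) = -1/2*193 - 43624/(-48338) = -193/2 - 43624*(-1)/48338 = -193/2 - 1*(-21812/24169) = -193/2 + 21812/24169 = -4620993/48338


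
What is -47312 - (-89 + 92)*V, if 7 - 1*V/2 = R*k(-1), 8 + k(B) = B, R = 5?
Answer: -47624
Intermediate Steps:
k(B) = -8 + B
V = 104 (V = 14 - 10*(-8 - 1) = 14 - 10*(-9) = 14 - 2*(-45) = 14 + 90 = 104)
-47312 - (-89 + 92)*V = -47312 - (-89 + 92)*104 = -47312 - 3*104 = -47312 - 1*312 = -47312 - 312 = -47624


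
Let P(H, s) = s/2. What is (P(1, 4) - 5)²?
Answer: 9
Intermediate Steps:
P(H, s) = s/2 (P(H, s) = s*(½) = s/2)
(P(1, 4) - 5)² = ((½)*4 - 5)² = (2 - 5)² = (-3)² = 9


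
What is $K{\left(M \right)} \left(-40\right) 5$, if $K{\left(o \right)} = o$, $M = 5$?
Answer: $-1000$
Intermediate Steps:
$K{\left(M \right)} \left(-40\right) 5 = 5 \left(-40\right) 5 = \left(-200\right) 5 = -1000$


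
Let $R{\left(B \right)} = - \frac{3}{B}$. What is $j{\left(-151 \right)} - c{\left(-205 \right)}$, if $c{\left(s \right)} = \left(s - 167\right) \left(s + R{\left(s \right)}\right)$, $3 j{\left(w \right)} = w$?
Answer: $- \frac{46927507}{615} \approx -76305.0$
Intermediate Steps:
$j{\left(w \right)} = \frac{w}{3}$
$c{\left(s \right)} = \left(-167 + s\right) \left(s - \frac{3}{s}\right)$ ($c{\left(s \right)} = \left(s - 167\right) \left(s - \frac{3}{s}\right) = \left(-167 + s\right) \left(s - \frac{3}{s}\right)$)
$j{\left(-151 \right)} - c{\left(-205 \right)} = \frac{1}{3} \left(-151\right) - \left(-3 + \left(-205\right)^{2} - -34235 + \frac{501}{-205}\right) = - \frac{151}{3} - \left(-3 + 42025 + 34235 + 501 \left(- \frac{1}{205}\right)\right) = - \frac{151}{3} - \left(-3 + 42025 + 34235 - \frac{501}{205}\right) = - \frac{151}{3} - \frac{15632184}{205} = - \frac{46927507}{615}$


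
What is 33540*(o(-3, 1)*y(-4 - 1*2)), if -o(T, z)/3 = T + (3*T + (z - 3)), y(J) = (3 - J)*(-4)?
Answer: -50712480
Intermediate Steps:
y(J) = -12 + 4*J
o(T, z) = 9 - 12*T - 3*z (o(T, z) = -3*(T + (3*T + (z - 3))) = -3*(T + (3*T + (-3 + z))) = -3*(T + (-3 + z + 3*T)) = -3*(-3 + z + 4*T) = 9 - 12*T - 3*z)
33540*(o(-3, 1)*y(-4 - 1*2)) = 33540*((9 - 12*(-3) - 3*1)*(-12 + 4*(-4 - 1*2))) = 33540*((9 + 36 - 3)*(-12 + 4*(-4 - 2))) = 33540*(42*(-12 + 4*(-6))) = 33540*(42*(-12 - 24)) = 33540*(42*(-36)) = 33540*(-1512) = -50712480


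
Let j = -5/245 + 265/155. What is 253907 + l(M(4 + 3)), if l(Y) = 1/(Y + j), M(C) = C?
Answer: 3351320012/13199 ≈ 2.5391e+5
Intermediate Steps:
j = 2566/1519 (j = -5*1/245 + 265*(1/155) = -1/49 + 53/31 = 2566/1519 ≈ 1.6893)
l(Y) = 1/(2566/1519 + Y) (l(Y) = 1/(Y + 2566/1519) = 1/(2566/1519 + Y))
253907 + l(M(4 + 3)) = 253907 + 1519/(2566 + 1519*(4 + 3)) = 253907 + 1519/(2566 + 1519*7) = 253907 + 1519/(2566 + 10633) = 253907 + 1519/13199 = 3351320012/13199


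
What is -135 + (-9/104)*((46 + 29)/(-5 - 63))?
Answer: -954045/7072 ≈ -134.90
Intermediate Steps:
-135 + (-9/104)*((46 + 29)/(-5 - 63)) = -135 + (-9*1/104)*(75/(-68)) = -135 - 675*(-1)/(104*68) = -135 - 9/104*(-75/68) = -135 + 675/7072 = -954045/7072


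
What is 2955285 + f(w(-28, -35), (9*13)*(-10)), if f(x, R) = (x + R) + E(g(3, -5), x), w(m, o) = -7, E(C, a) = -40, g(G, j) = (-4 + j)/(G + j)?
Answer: 2954068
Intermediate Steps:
g(G, j) = (-4 + j)/(G + j)
f(x, R) = -40 + R + x (f(x, R) = (x + R) - 40 = (R + x) - 40 = -40 + R + x)
2955285 + f(w(-28, -35), (9*13)*(-10)) = 2955285 + (-40 + (9*13)*(-10) - 7) = 2955285 + (-40 + 117*(-10) - 7) = 2955285 + (-40 - 1170 - 7) = 2955285 - 1217 = 2954068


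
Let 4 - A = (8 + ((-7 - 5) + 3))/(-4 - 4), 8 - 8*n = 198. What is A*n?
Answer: -2945/32 ≈ -92.031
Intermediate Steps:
n = -95/4 (n = 1 - ⅛*198 = 1 - 99/4 = -95/4 ≈ -23.750)
A = 31/8 (A = 4 - (8 + ((-7 - 5) + 3))/(-4 - 4) = 4 - (8 + (-12 + 3))/(-8) = 4 - (8 - 9)*(-1)/8 = 4 - (-1)*(-1)/8 = 4 - 1*⅛ = 4 - ⅛ = 31/8 ≈ 3.8750)
A*n = (31/8)*(-95/4) = -2945/32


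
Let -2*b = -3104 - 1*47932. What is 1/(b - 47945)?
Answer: -1/22427 ≈ -4.4589e-5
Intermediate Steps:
b = 25518 (b = -(-3104 - 1*47932)/2 = -(-3104 - 47932)/2 = -½*(-51036) = 25518)
1/(b - 47945) = 1/(25518 - 47945) = 1/(-22427) = -1/22427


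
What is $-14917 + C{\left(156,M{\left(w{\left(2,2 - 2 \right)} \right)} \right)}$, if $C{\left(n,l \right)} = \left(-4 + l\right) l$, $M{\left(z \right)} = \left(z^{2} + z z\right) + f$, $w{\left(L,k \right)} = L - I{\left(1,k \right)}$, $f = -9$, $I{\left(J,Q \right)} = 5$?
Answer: $-14872$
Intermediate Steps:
$w{\left(L,k \right)} = -5 + L$ ($w{\left(L,k \right)} = L - 5 = -5 + L$)
$M{\left(z \right)} = -9 + 2 z^{2}$ ($M{\left(z \right)} = \left(z^{2} + z z\right) - 9 = \left(z^{2} + z^{2}\right) - 9 = 2 z^{2} - 9 = -9 + 2 z^{2}$)
$C{\left(n,l \right)} = l \left(-4 + l\right)$
$-14917 + C{\left(156,M{\left(w{\left(2,2 - 2 \right)} \right)} \right)} = -14917 + \left(-9 + 2 \left(-5 + 2\right)^{2}\right) \left(-4 - \left(9 - 2 \left(-5 + 2\right)^{2}\right)\right) = -14917 + \left(-9 + 2 \left(-3\right)^{2}\right) \left(-4 - \left(9 - 2 \left(-3\right)^{2}\right)\right) = -14917 + \left(-9 + 2 \cdot 9\right) \left(-4 + \left(-9 + 2 \cdot 9\right)\right) = -14917 + \left(-9 + 18\right) \left(-4 + \left(-9 + 18\right)\right) = -14917 + 9 \left(-4 + 9\right) = -14917 + 9 \cdot 5 = -14917 + 45 = -14872$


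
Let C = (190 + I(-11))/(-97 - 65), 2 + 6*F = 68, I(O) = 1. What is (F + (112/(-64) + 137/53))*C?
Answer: -479219/34344 ≈ -13.954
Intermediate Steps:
F = 11 (F = -1/3 + (1/6)*68 = -1/3 + 34/3 = 11)
C = -191/162 (C = (190 + 1)/(-97 - 65) = 191/(-162) = 191*(-1/162) = -191/162 ≈ -1.1790)
(F + (112/(-64) + 137/53))*C = (11 + (112/(-64) + 137/53))*(-191/162) = (11 + (112*(-1/64) + 137*(1/53)))*(-191/162) = (11 + (-7/4 + 137/53))*(-191/162) = (11 + 177/212)*(-191/162) = (2509/212)*(-191/162) = -479219/34344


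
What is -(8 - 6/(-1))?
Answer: -14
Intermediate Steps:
-(8 - 6/(-1)) = -(8 - 6*(-1)) = -(8 + 6) = -1*14 = -14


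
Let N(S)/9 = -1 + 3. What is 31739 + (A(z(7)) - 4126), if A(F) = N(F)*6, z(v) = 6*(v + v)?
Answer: 27721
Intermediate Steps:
z(v) = 12*v (z(v) = 6*(2*v) = 12*v)
N(S) = 18 (N(S) = 9*(-1 + 3) = 9*2 = 18)
A(F) = 108 (A(F) = 18*6 = 108)
31739 + (A(z(7)) - 4126) = 31739 + (108 - 4126) = 31739 - 4018 = 27721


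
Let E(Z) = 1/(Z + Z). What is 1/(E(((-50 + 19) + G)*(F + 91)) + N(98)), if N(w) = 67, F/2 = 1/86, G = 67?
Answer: 281808/18881179 ≈ 0.014925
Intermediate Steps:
F = 1/43 (F = 2/86 = 2*(1/86) = 1/43 ≈ 0.023256)
E(Z) = 1/(2*Z)
1/(E(((-50 + 19) + G)*(F + 91)) + N(98)) = 1/(1/(2*((((-50 + 19) + 67)*(1/43 + 91)))) + 67) = 1/(1/(2*(((-31 + 67)*(3914/43)))) + 67) = 1/(1/(2*((36*(3914/43)))) + 67) = 1/(1/(2*(140904/43)) + 67) = 1/((½)*(43/140904) + 67) = 1/(43/281808 + 67) = 1/(18881179/281808) = 281808/18881179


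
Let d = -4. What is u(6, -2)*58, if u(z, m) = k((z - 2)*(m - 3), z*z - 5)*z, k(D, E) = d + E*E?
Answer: 333036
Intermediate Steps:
k(D, E) = -4 + E² (k(D, E) = -4 + E*E = -4 + E²)
u(z, m) = z*(-4 + (-5 + z²)²) (u(z, m) = (-4 + (z*z - 5)²)*z = (-4 + (z² - 5)²)*z = (-4 + (-5 + z²)²)*z = z*(-4 + (-5 + z²)²))
u(6, -2)*58 = (6*(-4 + (-5 + 6²)²))*58 = (6*(-4 + (-5 + 36)²))*58 = (6*(-4 + 31²))*58 = (6*(-4 + 961))*58 = (6*957)*58 = 5742*58 = 333036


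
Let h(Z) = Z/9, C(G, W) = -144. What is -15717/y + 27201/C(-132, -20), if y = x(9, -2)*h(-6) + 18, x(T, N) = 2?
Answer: -1358299/1200 ≈ -1131.9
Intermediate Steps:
h(Z) = Z/9 (h(Z) = Z*(⅑) = Z/9)
y = 50/3 (y = 2*((⅑)*(-6)) + 18 = 2*(-⅔) + 18 = -4/3 + 18 = 50/3 ≈ 16.667)
-15717/y + 27201/C(-132, -20) = -15717/50/3 + 27201/(-144) = -15717*3/50 + 27201*(-1/144) = -47151/50 - 9067/48 = -1358299/1200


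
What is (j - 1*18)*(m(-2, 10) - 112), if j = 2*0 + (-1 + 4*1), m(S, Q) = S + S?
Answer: 1740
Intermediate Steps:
m(S, Q) = 2*S
j = 3 (j = 0 + (-1 + 4) = 0 + 3 = 3)
(j - 1*18)*(m(-2, 10) - 112) = (3 - 1*18)*(2*(-2) - 112) = (3 - 18)*(-4 - 112) = -15*(-116) = 1740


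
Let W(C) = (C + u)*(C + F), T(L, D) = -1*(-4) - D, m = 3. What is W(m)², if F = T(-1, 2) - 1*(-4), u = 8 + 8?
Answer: 29241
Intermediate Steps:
u = 16
T(L, D) = 4 - D
F = 6 (F = (4 - 1*2) - 1*(-4) = (4 - 2) + 4 = 2 + 4 = 6)
W(C) = (6 + C)*(16 + C) (W(C) = (C + 16)*(C + 6) = (16 + C)*(6 + C) = (6 + C)*(16 + C))
W(m)² = (96 + 3² + 22*3)² = (96 + 9 + 66)² = 171² = 29241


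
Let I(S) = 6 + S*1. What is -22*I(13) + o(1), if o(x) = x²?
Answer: -417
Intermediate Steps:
I(S) = 6 + S
-22*I(13) + o(1) = -22*(6 + 13) + 1² = -22*19 + 1 = -418 + 1 = -417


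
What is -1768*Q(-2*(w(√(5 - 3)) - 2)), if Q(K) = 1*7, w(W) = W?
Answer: -12376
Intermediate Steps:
Q(K) = 7
-1768*Q(-2*(w(√(5 - 3)) - 2)) = -1768*7 = -12376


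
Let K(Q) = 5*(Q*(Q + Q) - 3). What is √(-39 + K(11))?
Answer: 34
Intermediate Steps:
K(Q) = -15 + 10*Q² (K(Q) = 5*(Q*(2*Q) - 3) = 5*(2*Q² - 3) = 5*(-3 + 2*Q²) = -15 + 10*Q²)
√(-39 + K(11)) = √(-39 + (-15 + 10*11²)) = √(-39 + (-15 + 10*121)) = √(-39 + (-15 + 1210)) = √(-39 + 1195) = √1156 = 34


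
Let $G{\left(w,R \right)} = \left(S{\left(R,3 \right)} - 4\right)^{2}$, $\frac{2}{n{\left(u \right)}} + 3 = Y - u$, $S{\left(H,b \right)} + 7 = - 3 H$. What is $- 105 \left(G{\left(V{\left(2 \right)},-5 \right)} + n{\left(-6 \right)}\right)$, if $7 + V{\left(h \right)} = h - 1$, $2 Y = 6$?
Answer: $-1715$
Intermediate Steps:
$Y = 3$ ($Y = \frac{1}{2} \cdot 6 = 3$)
$S{\left(H,b \right)} = -7 - 3 H$
$V{\left(h \right)} = -8 + h$ ($V{\left(h \right)} = -7 + \left(h - 1\right) = -7 + \left(-1 + h\right) = -8 + h$)
$n{\left(u \right)} = - \frac{2}{u}$ ($n{\left(u \right)} = \frac{2}{-3 - \left(-3 + u\right)} = \frac{2}{\left(-1\right) u} = 2 \left(- \frac{1}{u}\right) = - \frac{2}{u}$)
$G{\left(w,R \right)} = \left(-11 - 3 R\right)^{2}$ ($G{\left(w,R \right)} = \left(\left(-7 - 3 R\right) - 4\right)^{2} = \left(-11 - 3 R\right)^{2}$)
$- 105 \left(G{\left(V{\left(2 \right)},-5 \right)} + n{\left(-6 \right)}\right) = - 105 \left(\left(11 + 3 \left(-5\right)\right)^{2} - \frac{2}{-6}\right) = - 105 \left(\left(11 - 15\right)^{2} - - \frac{1}{3}\right) = - 105 \left(\left(-4\right)^{2} + \frac{1}{3}\right) = - 105 \left(16 + \frac{1}{3}\right) = \left(-105\right) \frac{49}{3} = -1715$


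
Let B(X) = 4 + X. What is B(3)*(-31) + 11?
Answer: -206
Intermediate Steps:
B(3)*(-31) + 11 = (4 + 3)*(-31) + 11 = 7*(-31) + 11 = -217 + 11 = -206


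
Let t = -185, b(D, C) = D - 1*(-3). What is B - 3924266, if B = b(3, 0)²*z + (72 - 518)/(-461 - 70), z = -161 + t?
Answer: -2090398936/531 ≈ -3.9367e+6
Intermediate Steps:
b(D, C) = 3 + D (b(D, C) = D + 3 = 3 + D)
z = -346 (z = -161 - 185 = -346)
B = -6613690/531 (B = (3 + 3)²*(-346) + (72 - 518)/(-461 - 70) = 6²*(-346) - 446/(-531) = 36*(-346) - 446*(-1/531) = -12456 + 446/531 = -6613690/531 ≈ -12455.)
B - 3924266 = -6613690/531 - 3924266 = -2090398936/531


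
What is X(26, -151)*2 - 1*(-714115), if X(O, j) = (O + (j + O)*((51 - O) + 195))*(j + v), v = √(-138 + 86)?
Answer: 9011263 - 109896*I*√13 ≈ 9.0113e+6 - 3.9624e+5*I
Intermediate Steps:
v = 2*I*√13 (v = √(-52) = 2*I*√13 ≈ 7.2111*I)
X(O, j) = (O + (246 - O)*(O + j))*(j + 2*I*√13) (X(O, j) = (O + (j + O)*((51 - O) + 195))*(j + 2*I*√13) = (O + (O + j)*(246 - O))*(j + 2*I*√13) = (O + (246 - O)*(O + j))*(j + 2*I*√13))
X(26, -151)*2 - 1*(-714115) = (246*(-151)² - 1*26*(-151)² - 1*(-151)*26² + 247*26*(-151) - 2*I*√13*26² + 492*I*(-151)*√13 + 494*I*26*√13 - 2*I*26*(-151)*√13)*2 - 1*(-714115) = (246*22801 - 1*26*22801 - 1*(-151)*676 - 969722 - 2*I*√13*676 - 74292*I*√13 + 12844*I*√13 + 7852*I*√13)*2 + 714115 = (5609046 - 592826 + 102076 - 969722 - 1352*I*√13 - 74292*I*√13 + 12844*I*√13 + 7852*I*√13)*2 + 714115 = (4148574 - 54948*I*√13)*2 + 714115 = (8297148 - 109896*I*√13) + 714115 = 9011263 - 109896*I*√13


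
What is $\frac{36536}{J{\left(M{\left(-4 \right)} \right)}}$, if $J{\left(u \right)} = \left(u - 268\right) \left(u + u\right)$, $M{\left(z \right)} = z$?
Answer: $\frac{4567}{272} \approx 16.79$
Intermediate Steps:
$J{\left(u \right)} = 2 u \left(-268 + u\right)$ ($J{\left(u \right)} = \left(-268 + u\right) 2 u = 2 u \left(-268 + u\right)$)
$\frac{36536}{J{\left(M{\left(-4 \right)} \right)}} = \frac{36536}{2 \left(-4\right) \left(-268 - 4\right)} = \frac{36536}{2 \left(-4\right) \left(-272\right)} = \frac{36536}{2176} = 36536 \cdot \frac{1}{2176} = \frac{4567}{272}$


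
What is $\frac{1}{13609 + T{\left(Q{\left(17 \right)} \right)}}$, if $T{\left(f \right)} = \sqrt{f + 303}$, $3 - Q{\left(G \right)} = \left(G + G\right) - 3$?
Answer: $\frac{13609}{185204606} - \frac{5 \sqrt{11}}{185204606} \approx 7.3391 \cdot 10^{-5}$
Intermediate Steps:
$Q{\left(G \right)} = 6 - 2 G$ ($Q{\left(G \right)} = 3 - \left(\left(G + G\right) - 3\right) = 3 - \left(2 G - 3\right) = 3 - \left(-3 + 2 G\right) = 6 - 2 G$)
$T{\left(f \right)} = \sqrt{303 + f}$
$\frac{1}{13609 + T{\left(Q{\left(17 \right)} \right)}} = \frac{1}{13609 + \sqrt{303 + \left(6 - 34\right)}} = \frac{1}{13609 + \sqrt{303 - 28}} = \frac{1}{13609 + \sqrt{275}} = \frac{1}{13609 + 5 \sqrt{11}}$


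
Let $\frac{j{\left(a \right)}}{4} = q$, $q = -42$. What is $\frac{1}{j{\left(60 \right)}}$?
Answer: $- \frac{1}{168} \approx -0.0059524$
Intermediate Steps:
$j{\left(a \right)} = -168$ ($j{\left(a \right)} = 4 \left(-42\right) = -168$)
$\frac{1}{j{\left(60 \right)}} = \frac{1}{-168} = - \frac{1}{168}$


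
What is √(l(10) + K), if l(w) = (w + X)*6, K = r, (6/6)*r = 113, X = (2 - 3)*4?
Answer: √149 ≈ 12.207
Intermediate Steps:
X = -4 (X = -1*4 = -4)
r = 113
K = 113
l(w) = -24 + 6*w (l(w) = (w - 4)*6 = (-4 + w)*6 = -24 + 6*w)
√(l(10) + K) = √((-24 + 6*10) + 113) = √((-24 + 60) + 113) = √(36 + 113) = √149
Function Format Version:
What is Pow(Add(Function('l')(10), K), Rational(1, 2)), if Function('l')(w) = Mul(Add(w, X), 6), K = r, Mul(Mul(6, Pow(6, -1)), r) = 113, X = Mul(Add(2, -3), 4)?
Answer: Pow(149, Rational(1, 2)) ≈ 12.207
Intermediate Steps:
X = -4 (X = Mul(-1, 4) = -4)
r = 113
K = 113
Function('l')(w) = Add(-24, Mul(6, w)) (Function('l')(w) = Mul(Add(w, -4), 6) = Mul(Add(-4, w), 6) = Add(-24, Mul(6, w)))
Pow(Add(Function('l')(10), K), Rational(1, 2)) = Pow(Add(Add(-24, Mul(6, 10)), 113), Rational(1, 2)) = Pow(Add(Add(-24, 60), 113), Rational(1, 2)) = Pow(Add(36, 113), Rational(1, 2)) = Pow(149, Rational(1, 2))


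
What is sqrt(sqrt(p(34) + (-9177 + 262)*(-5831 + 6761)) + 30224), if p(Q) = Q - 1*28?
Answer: 2*sqrt(7556 + 6*I*sqrt(14394)) ≈ 174.05 + 8.2719*I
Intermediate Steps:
p(Q) = -28 + Q (p(Q) = Q - 28 = -28 + Q)
sqrt(sqrt(p(34) + (-9177 + 262)*(-5831 + 6761)) + 30224) = sqrt(sqrt((-28 + 34) + (-9177 + 262)*(-5831 + 6761)) + 30224) = sqrt(sqrt(6 - 8915*930) + 30224) = sqrt(sqrt(6 - 8290950) + 30224) = sqrt(sqrt(-8290944) + 30224) = sqrt(24*I*sqrt(14394) + 30224) = sqrt(30224 + 24*I*sqrt(14394))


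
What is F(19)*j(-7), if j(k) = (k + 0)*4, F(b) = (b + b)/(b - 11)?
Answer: -133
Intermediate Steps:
F(b) = 2*b/(-11 + b) (F(b) = (2*b)/(-11 + b) = 2*b/(-11 + b))
j(k) = 4*k (j(k) = k*4 = 4*k)
F(19)*j(-7) = (2*19/(-11 + 19))*(4*(-7)) = (2*19/8)*(-28) = (2*19*(⅛))*(-28) = (19/4)*(-28) = -133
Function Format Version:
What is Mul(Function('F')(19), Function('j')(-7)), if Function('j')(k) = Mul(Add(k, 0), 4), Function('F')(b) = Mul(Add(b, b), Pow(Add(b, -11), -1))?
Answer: -133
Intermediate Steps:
Function('F')(b) = Mul(2, b, Pow(Add(-11, b), -1)) (Function('F')(b) = Mul(Mul(2, b), Pow(Add(-11, b), -1)) = Mul(2, b, Pow(Add(-11, b), -1)))
Function('j')(k) = Mul(4, k) (Function('j')(k) = Mul(k, 4) = Mul(4, k))
Mul(Function('F')(19), Function('j')(-7)) = Mul(Mul(2, 19, Pow(Add(-11, 19), -1)), Mul(4, -7)) = Mul(Mul(2, 19, Pow(8, -1)), -28) = Mul(Mul(2, 19, Rational(1, 8)), -28) = Mul(Rational(19, 4), -28) = -133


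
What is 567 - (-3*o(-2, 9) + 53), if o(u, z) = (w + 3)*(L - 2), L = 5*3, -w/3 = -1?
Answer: 748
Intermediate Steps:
w = 3 (w = -3*(-1) = 3)
L = 15
o(u, z) = 78 (o(u, z) = (3 + 3)*(15 - 2) = 6*13 = 78)
567 - (-3*o(-2, 9) + 53) = 567 - (-3*78 + 53) = 567 - (-234 + 53) = 567 - 1*(-181) = 567 + 181 = 748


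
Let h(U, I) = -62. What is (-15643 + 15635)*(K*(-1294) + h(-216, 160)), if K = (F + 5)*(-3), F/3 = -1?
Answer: -61616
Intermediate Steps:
F = -3 (F = 3*(-1) = -3)
K = -6 (K = (-3 + 5)*(-3) = 2*(-3) = -6)
(-15643 + 15635)*(K*(-1294) + h(-216, 160)) = (-15643 + 15635)*(-6*(-1294) - 62) = -8*(7764 - 62) = -8*7702 = -61616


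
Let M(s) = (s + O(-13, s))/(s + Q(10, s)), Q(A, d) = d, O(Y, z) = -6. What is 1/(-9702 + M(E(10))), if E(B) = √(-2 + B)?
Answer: -77612/752952809 + 6*√2/752952809 ≈ -0.00010307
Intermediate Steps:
M(s) = (-6 + s)/(2*s) (M(s) = (s - 6)/(s + s) = (-6 + s)/((2*s)) = (-6 + s)*(1/(2*s)) = (-6 + s)/(2*s))
1/(-9702 + M(E(10))) = 1/(-9702 + (-6 + √(-2 + 10))/(2*(√(-2 + 10)))) = 1/(-9702 + (-6 + √8)/(2*(√8))) = 1/(-9702 + (-6 + 2*√2)/(2*((2*√2)))) = 1/(-9702 + (√2/4)*(-6 + 2*√2)/2) = 1/(-9702 + √2*(-6 + 2*√2)/8)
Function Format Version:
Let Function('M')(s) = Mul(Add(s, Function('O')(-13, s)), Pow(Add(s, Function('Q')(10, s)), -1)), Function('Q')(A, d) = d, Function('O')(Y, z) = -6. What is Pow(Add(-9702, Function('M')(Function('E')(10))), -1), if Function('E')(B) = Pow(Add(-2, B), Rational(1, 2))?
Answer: Add(Rational(-77612, 752952809), Mul(Rational(6, 752952809), Pow(2, Rational(1, 2)))) ≈ -0.00010307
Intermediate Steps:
Function('M')(s) = Mul(Rational(1, 2), Pow(s, -1), Add(-6, s)) (Function('M')(s) = Mul(Add(s, -6), Pow(Add(s, s), -1)) = Mul(Add(-6, s), Pow(Mul(2, s), -1)) = Mul(Add(-6, s), Mul(Rational(1, 2), Pow(s, -1))) = Mul(Rational(1, 2), Pow(s, -1), Add(-6, s)))
Pow(Add(-9702, Function('M')(Function('E')(10))), -1) = Pow(Add(-9702, Mul(Rational(1, 2), Pow(Pow(Add(-2, 10), Rational(1, 2)), -1), Add(-6, Pow(Add(-2, 10), Rational(1, 2))))), -1) = Pow(Add(-9702, Mul(Rational(1, 2), Pow(Pow(8, Rational(1, 2)), -1), Add(-6, Pow(8, Rational(1, 2))))), -1) = Pow(Add(-9702, Mul(Rational(1, 2), Pow(Mul(2, Pow(2, Rational(1, 2))), -1), Add(-6, Mul(2, Pow(2, Rational(1, 2)))))), -1) = Pow(Add(-9702, Mul(Rational(1, 2), Mul(Rational(1, 4), Pow(2, Rational(1, 2))), Add(-6, Mul(2, Pow(2, Rational(1, 2)))))), -1) = Pow(Add(-9702, Mul(Rational(1, 8), Pow(2, Rational(1, 2)), Add(-6, Mul(2, Pow(2, Rational(1, 2)))))), -1)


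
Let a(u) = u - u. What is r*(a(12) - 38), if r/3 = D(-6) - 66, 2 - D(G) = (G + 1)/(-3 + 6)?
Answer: 7106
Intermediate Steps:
a(u) = 0
D(G) = 5/3 - G/3 (D(G) = 2 - (G + 1)/(-3 + 6) = 2 - (1 + G)/3 = 2 - (⅓ + G/3) = 2 + (-⅓ - G/3) = 5/3 - G/3)
r = -187 (r = 3*((5/3 - ⅓*(-6)) - 66) = 3*((5/3 + 2) - 66) = 3*(11/3 - 66) = 3*(-187/3) = -187)
r*(a(12) - 38) = -187*(0 - 38) = -187*(-38) = 7106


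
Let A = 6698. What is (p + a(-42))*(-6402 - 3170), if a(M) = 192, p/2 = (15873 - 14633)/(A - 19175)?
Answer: -22906791488/12477 ≈ -1.8359e+6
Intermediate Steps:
p = -2480/12477 (p = 2*((15873 - 14633)/(6698 - 19175)) = 2*(1240/(-12477)) = 2*(1240*(-1/12477)) = 2*(-1240/12477) = -2480/12477 ≈ -0.19877)
(p + a(-42))*(-6402 - 3170) = (-2480/12477 + 192)*(-6402 - 3170) = (2393104/12477)*(-9572) = -22906791488/12477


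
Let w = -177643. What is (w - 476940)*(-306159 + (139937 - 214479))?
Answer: 249200402683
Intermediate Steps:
(w - 476940)*(-306159 + (139937 - 214479)) = (-177643 - 476940)*(-306159 + (139937 - 214479)) = -654583*(-306159 - 74542) = -654583*(-380701) = 249200402683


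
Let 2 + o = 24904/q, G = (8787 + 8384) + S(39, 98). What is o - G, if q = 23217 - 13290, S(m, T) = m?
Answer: -170838620/9927 ≈ -17210.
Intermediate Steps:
q = 9927
G = 17210 (G = (8787 + 8384) + 39 = 17171 + 39 = 17210)
o = 5050/9927 (o = -2 + 24904/9927 = 5050/9927 ≈ 0.50871)
o - G = 5050/9927 - 1*17210 = 5050/9927 - 17210 = -170838620/9927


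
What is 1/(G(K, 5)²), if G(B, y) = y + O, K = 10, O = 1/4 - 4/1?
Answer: 16/25 ≈ 0.64000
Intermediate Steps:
O = -15/4 (O = 1*(¼) - 4*1 = ¼ - 4 = -15/4 ≈ -3.7500)
G(B, y) = -15/4 + y (G(B, y) = y - 15/4 = -15/4 + y)
1/(G(K, 5)²) = 1/((-15/4 + 5)²) = 1/((5/4)²) = 1/(25/16) = 16/25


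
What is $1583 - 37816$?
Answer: $-36233$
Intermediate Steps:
$1583 - 37816 = -36233$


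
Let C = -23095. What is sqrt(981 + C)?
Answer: I*sqrt(22114) ≈ 148.71*I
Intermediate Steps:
sqrt(981 + C) = sqrt(981 - 23095) = sqrt(-22114) = I*sqrt(22114)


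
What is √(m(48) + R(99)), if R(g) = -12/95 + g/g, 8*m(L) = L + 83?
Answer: √2490710/380 ≈ 4.1532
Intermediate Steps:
m(L) = 83/8 + L/8 (m(L) = (L + 83)/8 = (83 + L)/8 = 83/8 + L/8)
R(g) = 83/95 (R(g) = -12*1/95 + 1 = -12/95 + 1 = 83/95)
√(m(48) + R(99)) = √((83/8 + (⅛)*48) + 83/95) = √((83/8 + 6) + 83/95) = √(131/8 + 83/95) = √(13109/760) = √2490710/380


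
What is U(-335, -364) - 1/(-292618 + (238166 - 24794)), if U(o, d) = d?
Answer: -28845543/79246 ≈ -364.00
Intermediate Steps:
U(-335, -364) - 1/(-292618 + (238166 - 24794)) = -364 - 1/(-292618 + (238166 - 24794)) = -364 - 1/(-292618 + 213372) = -364 - 1/(-79246) = -364 - 1*(-1/79246) = -364 + 1/79246 = -28845543/79246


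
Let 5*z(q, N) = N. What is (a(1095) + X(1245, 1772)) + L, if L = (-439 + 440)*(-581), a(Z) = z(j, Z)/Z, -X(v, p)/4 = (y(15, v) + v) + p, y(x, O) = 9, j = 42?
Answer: -63424/5 ≈ -12685.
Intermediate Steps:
z(q, N) = N/5
X(v, p) = -36 - 4*p - 4*v (X(v, p) = -4*((9 + v) + p) = -4*(9 + p + v) = -36 - 4*p - 4*v)
a(Z) = ⅕ (a(Z) = (Z/5)/Z = ⅕)
L = -581 (L = 1*(-581) = -581)
(a(1095) + X(1245, 1772)) + L = (⅕ + (-36 - 4*1772 - 4*1245)) - 581 = (⅕ + (-36 - 7088 - 4980)) - 581 = (⅕ - 12104) - 581 = -60519/5 - 581 = -63424/5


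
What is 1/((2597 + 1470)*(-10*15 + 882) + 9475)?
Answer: 1/2986519 ≈ 3.3484e-7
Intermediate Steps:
1/((2597 + 1470)*(-10*15 + 882) + 9475) = 1/(4067*(-150 + 882) + 9475) = 1/(4067*732 + 9475) = 1/(2977044 + 9475) = 1/2986519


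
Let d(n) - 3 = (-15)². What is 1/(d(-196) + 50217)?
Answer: 1/50445 ≈ 1.9824e-5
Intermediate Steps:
d(n) = 228 (d(n) = 3 + (-15)² = 3 + 225 = 228)
1/(d(-196) + 50217) = 1/(228 + 50217) = 1/50445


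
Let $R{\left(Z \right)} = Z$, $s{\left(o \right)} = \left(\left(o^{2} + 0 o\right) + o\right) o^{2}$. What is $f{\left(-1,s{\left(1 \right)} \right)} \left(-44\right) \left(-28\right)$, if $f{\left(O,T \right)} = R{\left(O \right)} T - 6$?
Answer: $-9856$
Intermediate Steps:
$s{\left(o \right)} = o^{2} \left(o + o^{2}\right)$ ($s{\left(o \right)} = \left(\left(o^{2} + 0\right) + o\right) o^{2} = \left(o^{2} + o\right) o^{2} = \left(o + o^{2}\right) o^{2} = o^{2} \left(o + o^{2}\right)$)
$f{\left(O,T \right)} = -6 + O T$ ($f{\left(O,T \right)} = O T - 6 = -6 + O T$)
$f{\left(-1,s{\left(1 \right)} \right)} \left(-44\right) \left(-28\right) = \left(-6 - 1^{3} \left(1 + 1\right)\right) \left(-44\right) \left(-28\right) = \left(-6 - 1 \cdot 2\right) \left(-44\right) \left(-28\right) = \left(-6 - 2\right) \left(-44\right) \left(-28\right) = \left(-8\right) \left(-44\right) \left(-28\right) = 352 \left(-28\right) = -9856$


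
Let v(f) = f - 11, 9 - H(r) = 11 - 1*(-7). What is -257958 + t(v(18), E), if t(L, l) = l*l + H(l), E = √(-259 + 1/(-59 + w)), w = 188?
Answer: -33311153/129 ≈ -2.5823e+5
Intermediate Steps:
H(r) = -9 (H(r) = 9 - (11 - 1*(-7)) = 9 - (11 + 7) = 9 - 1*18 = 9 - 18 = -9)
v(f) = -11 + f
E = I*√4309890/129 (E = √(-259 + 1/(-59 + 188)) = √(-259 + 1/129) = √(-33410/129) = I*√4309890/129 ≈ 16.093*I)
t(L, l) = -9 + l² (t(L, l) = l*l - 9 = l² - 9 = -9 + l²)
-257958 + t(v(18), E) = -257958 + (-9 + (I*√4309890/129)²) = -257958 + (-9 - 33410/129) = -257958 - 34571/129 = -33311153/129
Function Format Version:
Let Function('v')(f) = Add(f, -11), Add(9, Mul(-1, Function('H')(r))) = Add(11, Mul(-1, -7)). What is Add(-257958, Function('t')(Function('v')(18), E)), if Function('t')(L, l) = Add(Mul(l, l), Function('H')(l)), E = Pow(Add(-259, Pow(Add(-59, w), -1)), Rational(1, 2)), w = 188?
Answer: Rational(-33311153, 129) ≈ -2.5823e+5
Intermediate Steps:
Function('H')(r) = -9 (Function('H')(r) = Add(9, Mul(-1, Add(11, Mul(-1, -7)))) = Add(9, Mul(-1, Add(11, 7))) = Add(9, Mul(-1, 18)) = Add(9, -18) = -9)
Function('v')(f) = Add(-11, f)
E = Mul(Rational(1, 129), I, Pow(4309890, Rational(1, 2))) (E = Pow(Add(-259, Pow(Add(-59, 188), -1)), Rational(1, 2)) = Pow(Add(-259, Pow(129, -1)), Rational(1, 2)) = Pow(Add(-259, Rational(1, 129)), Rational(1, 2)) = Pow(Rational(-33410, 129), Rational(1, 2)) = Mul(Rational(1, 129), I, Pow(4309890, Rational(1, 2))) ≈ Mul(16.093, I))
Function('t')(L, l) = Add(-9, Pow(l, 2)) (Function('t')(L, l) = Add(Mul(l, l), -9) = Add(Pow(l, 2), -9) = Add(-9, Pow(l, 2)))
Add(-257958, Function('t')(Function('v')(18), E)) = Add(-257958, Add(-9, Pow(Mul(Rational(1, 129), I, Pow(4309890, Rational(1, 2))), 2))) = Add(-257958, Add(-9, Rational(-33410, 129))) = Add(-257958, Rational(-34571, 129)) = Rational(-33311153, 129)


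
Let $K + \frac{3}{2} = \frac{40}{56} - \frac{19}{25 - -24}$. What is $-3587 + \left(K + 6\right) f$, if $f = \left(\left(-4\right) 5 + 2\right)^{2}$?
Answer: $- \frac{99137}{49} \approx -2023.2$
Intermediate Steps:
$K = - \frac{115}{98}$ ($K = - \frac{3}{2} + \left(\frac{40}{56} - \frac{19}{25 - -24}\right) = - \frac{3}{2} + \left(40 \cdot \frac{1}{56} - \frac{19}{25 + 24}\right) = - \frac{3}{2} + \left(\frac{5}{7} - \frac{19}{49}\right) = - \frac{3}{2} + \frac{16}{49} = - \frac{115}{98} \approx -1.1735$)
$f = 324$ ($f = \left(-20 + 2\right)^{2} = \left(-18\right)^{2} = 324$)
$-3587 + \left(K + 6\right) f = -3587 + \left(- \frac{115}{98} + 6\right) 324 = -3587 + \frac{473}{98} \cdot 324 = -3587 + \frac{76626}{49} = - \frac{99137}{49}$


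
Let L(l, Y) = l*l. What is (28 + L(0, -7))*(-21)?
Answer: -588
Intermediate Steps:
L(l, Y) = l**2
(28 + L(0, -7))*(-21) = (28 + 0**2)*(-21) = (28 + 0)*(-21) = 28*(-21) = -588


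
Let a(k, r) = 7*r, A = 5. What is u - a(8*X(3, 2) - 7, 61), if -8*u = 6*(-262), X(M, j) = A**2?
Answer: -461/2 ≈ -230.50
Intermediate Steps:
X(M, j) = 25 (X(M, j) = 5**2 = 25)
u = 393/2 (u = -3*(-262)/4 = -1/8*(-1572) = 393/2 ≈ 196.50)
u - a(8*X(3, 2) - 7, 61) = 393/2 - 7*61 = 393/2 - 1*427 = 393/2 - 427 = -461/2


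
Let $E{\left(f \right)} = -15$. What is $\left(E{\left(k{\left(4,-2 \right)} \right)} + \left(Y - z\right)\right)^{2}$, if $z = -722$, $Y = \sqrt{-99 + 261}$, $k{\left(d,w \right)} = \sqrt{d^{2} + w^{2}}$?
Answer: $500011 + 12726 \sqrt{2} \approx 5.1801 \cdot 10^{5}$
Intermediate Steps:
$Y = 9 \sqrt{2}$ ($Y = \sqrt{162} = 9 \sqrt{2} \approx 12.728$)
$\left(E{\left(k{\left(4,-2 \right)} \right)} + \left(Y - z\right)\right)^{2} = \left(-15 + \left(9 \sqrt{2} - -722\right)\right)^{2} = \left(-15 + \left(9 \sqrt{2} + 722\right)\right)^{2} = \left(-15 + \left(722 + 9 \sqrt{2}\right)\right)^{2} = \left(707 + 9 \sqrt{2}\right)^{2}$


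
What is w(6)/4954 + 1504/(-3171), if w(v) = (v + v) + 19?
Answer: -7352515/15709134 ≈ -0.46804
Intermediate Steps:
w(v) = 19 + 2*v (w(v) = 2*v + 19 = 19 + 2*v)
w(6)/4954 + 1504/(-3171) = (19 + 2*6)/4954 + 1504/(-3171) = (19 + 12)*(1/4954) + 1504*(-1/3171) = 31*(1/4954) - 1504/3171 = 31/4954 - 1504/3171 = -7352515/15709134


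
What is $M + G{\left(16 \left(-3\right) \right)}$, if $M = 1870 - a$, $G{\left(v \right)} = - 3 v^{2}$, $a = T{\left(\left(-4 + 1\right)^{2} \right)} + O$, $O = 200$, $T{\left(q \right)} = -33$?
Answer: $-5209$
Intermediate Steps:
$a = 167$ ($a = -33 + 200 = 167$)
$M = 1703$ ($M = 1870 - 167 = 1703$)
$M + G{\left(16 \left(-3\right) \right)} = 1703 - 3 \left(16 \left(-3\right)\right)^{2} = 1703 - 3 \left(-48\right)^{2} = 1703 - 6912 = -5209$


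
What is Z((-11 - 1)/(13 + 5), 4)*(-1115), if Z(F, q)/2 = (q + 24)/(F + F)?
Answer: 46830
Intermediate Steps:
Z(F, q) = (24 + q)/F (Z(F, q) = 2*((q + 24)/(F + F)) = 2*((24 + q)/((2*F))) = 2*((24 + q)*(1/(2*F))) = 2*((24 + q)/(2*F)) = (24 + q)/F)
Z((-11 - 1)/(13 + 5), 4)*(-1115) = ((24 + 4)/(((-11 - 1)/(13 + 5))))*(-1115) = (28/(-12/18))*(-1115) = (28/(-12*1/18))*(-1115) = (28/(-⅔))*(-1115) = -3/2*28*(-1115) = -42*(-1115) = 46830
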